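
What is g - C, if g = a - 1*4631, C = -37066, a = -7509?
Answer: 24926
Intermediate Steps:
g = -12140 (g = -7509 - 1*4631 = -7509 - 4631 = -12140)
g - C = -12140 - 1*(-37066) = -12140 + 37066 = 24926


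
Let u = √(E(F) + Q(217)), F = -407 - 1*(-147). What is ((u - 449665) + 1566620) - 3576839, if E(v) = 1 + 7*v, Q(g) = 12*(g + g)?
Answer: -2459884 + √3389 ≈ -2.4598e+6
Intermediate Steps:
Q(g) = 24*g (Q(g) = 12*(2*g) = 24*g)
F = -260 (F = -407 + 147 = -260)
u = √3389 (u = √((1 + 7*(-260)) + 24*217) = √((1 - 1820) + 5208) = √(-1819 + 5208) = √3389 ≈ 58.215)
((u - 449665) + 1566620) - 3576839 = ((√3389 - 449665) + 1566620) - 3576839 = ((-449665 + √3389) + 1566620) - 3576839 = (1116955 + √3389) - 3576839 = -2459884 + √3389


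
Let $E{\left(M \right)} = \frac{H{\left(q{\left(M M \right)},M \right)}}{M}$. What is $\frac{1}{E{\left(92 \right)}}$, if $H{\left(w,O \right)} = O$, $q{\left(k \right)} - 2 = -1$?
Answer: $1$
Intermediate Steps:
$q{\left(k \right)} = 1$ ($q{\left(k \right)} = 2 - 1 = 1$)
$E{\left(M \right)} = 1$ ($E{\left(M \right)} = \frac{M}{M} = 1$)
$\frac{1}{E{\left(92 \right)}} = 1^{-1} = 1$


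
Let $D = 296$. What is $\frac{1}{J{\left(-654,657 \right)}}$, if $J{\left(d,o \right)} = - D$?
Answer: $- \frac{1}{296} \approx -0.0033784$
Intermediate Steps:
$J{\left(d,o \right)} = -296$ ($J{\left(d,o \right)} = \left(-1\right) 296 = -296$)
$\frac{1}{J{\left(-654,657 \right)}} = \frac{1}{-296} = - \frac{1}{296}$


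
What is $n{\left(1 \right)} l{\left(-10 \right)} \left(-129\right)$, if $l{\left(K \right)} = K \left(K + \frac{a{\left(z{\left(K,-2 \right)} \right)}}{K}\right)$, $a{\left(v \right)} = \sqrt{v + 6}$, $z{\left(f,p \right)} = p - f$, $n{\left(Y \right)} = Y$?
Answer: $-12900 - 129 \sqrt{14} \approx -13383.0$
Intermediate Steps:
$a{\left(v \right)} = \sqrt{6 + v}$
$l{\left(K \right)} = K \left(K + \frac{\sqrt{4 - K}}{K}\right)$ ($l{\left(K \right)} = K \left(K + \frac{\sqrt{6 - \left(2 + K\right)}}{K}\right) = K \left(K + \frac{\sqrt{4 - K}}{K}\right)$)
$n{\left(1 \right)} l{\left(-10 \right)} \left(-129\right) = 1 \left(\left(-10\right)^{2} + \sqrt{4 - -10}\right) \left(-129\right) = 1 \left(100 + \sqrt{4 + 10}\right) \left(-129\right) = 1 \left(100 + \sqrt{14}\right) \left(-129\right) = \left(100 + \sqrt{14}\right) \left(-129\right) = -12900 - 129 \sqrt{14}$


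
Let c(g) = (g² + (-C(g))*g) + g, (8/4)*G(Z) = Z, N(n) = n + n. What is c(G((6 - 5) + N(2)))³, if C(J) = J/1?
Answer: 125/8 ≈ 15.625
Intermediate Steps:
N(n) = 2*n
G(Z) = Z/2
C(J) = J (C(J) = J*1 = J)
c(g) = g (c(g) = (g² + (-g)*g) + g = (g² - g²) + g = 0 + g = g)
c(G((6 - 5) + N(2)))³ = (((6 - 5) + 2*2)/2)³ = ((1 + 4)/2)³ = ((½)*5)³ = (5/2)³ = 125/8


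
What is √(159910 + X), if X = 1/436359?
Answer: √30448331475477069/436359 ≈ 399.89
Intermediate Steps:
X = 1/436359 ≈ 2.2917e-6
√(159910 + X) = √(159910 + 1/436359) = √(69778167691/436359) = √30448331475477069/436359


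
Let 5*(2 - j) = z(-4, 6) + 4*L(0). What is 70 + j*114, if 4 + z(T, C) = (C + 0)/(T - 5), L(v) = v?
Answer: 2022/5 ≈ 404.40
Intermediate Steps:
z(T, C) = -4 + C/(-5 + T) (z(T, C) = -4 + (C + 0)/(T - 5) = -4 + C/(-5 + T))
j = 44/15 (j = 2 - ((20 + 6 - 4*(-4))/(-5 - 4) + 4*0)/5 = 2 - ((20 + 6 + 16)/(-9) + 0)/5 = 2 - (-1/9*42 + 0)/5 = 2 - (-14/3 + 0)/5 = 2 - 1/5*(-14/3) = 2 + 14/15 = 44/15 ≈ 2.9333)
70 + j*114 = 70 + (44/15)*114 = 70 + 1672/5 = 2022/5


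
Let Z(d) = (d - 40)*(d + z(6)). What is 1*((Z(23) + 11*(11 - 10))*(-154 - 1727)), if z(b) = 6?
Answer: 906642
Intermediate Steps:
Z(d) = (-40 + d)*(6 + d) (Z(d) = (d - 40)*(d + 6) = (-40 + d)*(6 + d))
1*((Z(23) + 11*(11 - 10))*(-154 - 1727)) = 1*(((-240 + 23**2 - 34*23) + 11*(11 - 10))*(-154 - 1727)) = 1*(((-240 + 529 - 782) + 11*1)*(-1881)) = 1*((-493 + 11)*(-1881)) = 1*(-482*(-1881)) = 1*906642 = 906642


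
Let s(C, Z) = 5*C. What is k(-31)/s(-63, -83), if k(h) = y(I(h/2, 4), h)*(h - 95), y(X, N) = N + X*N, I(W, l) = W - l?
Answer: 1147/5 ≈ 229.40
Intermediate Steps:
y(X, N) = N + N*X
k(h) = h*(-95 + h)*(-3 + h/2) (k(h) = (h*(1 + (h/2 - 1*4)))*(h - 95) = (h*(1 + (h*(½) - 4)))*(-95 + h) = (h*(1 + (h/2 - 4)))*(-95 + h) = (h*(1 + (-4 + h/2)))*(-95 + h) = (h*(-3 + h/2))*(-95 + h) = h*(-95 + h)*(-3 + h/2))
k(-31)/s(-63, -83) = ((½)*(-31)*(-95 - 31)*(-6 - 31))/((5*(-63))) = ((½)*(-31)*(-126)*(-37))/(-315) = -72261*(-1/315) = 1147/5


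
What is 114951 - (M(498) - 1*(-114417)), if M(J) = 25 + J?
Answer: 11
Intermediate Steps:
114951 - (M(498) - 1*(-114417)) = 114951 - ((25 + 498) - 1*(-114417)) = 114951 - (523 + 114417) = 114951 - 1*114940 = 114951 - 114940 = 11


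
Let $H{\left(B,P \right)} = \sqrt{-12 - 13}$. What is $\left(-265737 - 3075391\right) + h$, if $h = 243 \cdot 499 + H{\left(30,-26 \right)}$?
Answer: $-3219871 + 5 i \approx -3.2199 \cdot 10^{6} + 5.0 i$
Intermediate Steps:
$H{\left(B,P \right)} = 5 i$ ($H{\left(B,P \right)} = \sqrt{-25} = 5 i$)
$h = 121257 + 5 i$ ($h = 243 \cdot 499 + 5 i = 121257 + 5 i \approx 1.2126 \cdot 10^{5} + 5.0 i$)
$\left(-265737 - 3075391\right) + h = \left(-265737 - 3075391\right) + \left(121257 + 5 i\right) = -3341128 + \left(121257 + 5 i\right) = -3219871 + 5 i$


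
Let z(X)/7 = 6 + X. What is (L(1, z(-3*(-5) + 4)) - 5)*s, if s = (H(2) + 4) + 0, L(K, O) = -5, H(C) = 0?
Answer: -40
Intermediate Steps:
z(X) = 42 + 7*X (z(X) = 7*(6 + X) = 42 + 7*X)
s = 4 (s = (0 + 4) + 0 = 4 + 0 = 4)
(L(1, z(-3*(-5) + 4)) - 5)*s = (-5 - 5)*4 = -10*4 = -40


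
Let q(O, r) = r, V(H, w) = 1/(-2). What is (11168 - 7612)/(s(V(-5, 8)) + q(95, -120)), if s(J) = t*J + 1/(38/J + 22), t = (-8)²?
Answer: -192024/8209 ≈ -23.392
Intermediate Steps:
V(H, w) = -½
t = 64
s(J) = 1/(22 + 38/J) + 64*J (s(J) = 64*J + 1/(38/J + 22) = 64*J + 1/(22 + 38/J) = 1/(22 + 38/J) + 64*J)
(11168 - 7612)/(s(V(-5, 8)) + q(95, -120)) = (11168 - 7612)/((½)*(-½)*(2433 + 1408*(-½))/(19 + 11*(-½)) - 120) = 3556/((½)*(-½)*(2433 - 704)/(19 - 11/2) - 120) = 3556/((½)*(-½)*1729/(27/2) - 120) = 3556/((½)*(-½)*(2/27)*1729 - 120) = 3556/(-1729/54 - 120) = 3556/(-8209/54) = 3556*(-54/8209) = -192024/8209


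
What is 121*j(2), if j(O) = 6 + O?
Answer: 968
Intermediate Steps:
121*j(2) = 121*(6 + 2) = 121*8 = 968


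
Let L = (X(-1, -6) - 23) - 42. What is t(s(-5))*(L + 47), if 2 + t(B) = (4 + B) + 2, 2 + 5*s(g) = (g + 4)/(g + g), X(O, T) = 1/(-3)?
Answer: -1991/30 ≈ -66.367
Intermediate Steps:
X(O, T) = -⅓
s(g) = -⅖ + (4 + g)/(10*g) (s(g) = -⅖ + ((g + 4)/(g + g))/5 = -⅖ + ((4 + g)/((2*g)))/5 = -⅖ + ((4 + g)*(1/(2*g)))/5 = -⅖ + ((4 + g)/(2*g))/5 = -⅖ + (4 + g)/(10*g))
t(B) = 4 + B (t(B) = -2 + ((4 + B) + 2) = -2 + (6 + B) = 4 + B)
L = -196/3 (L = (-⅓ - 23) - 42 = -70/3 - 42 = -196/3 ≈ -65.333)
t(s(-5))*(L + 47) = (4 + (⅒)*(4 - 3*(-5))/(-5))*(-196/3 + 47) = (4 + (⅒)*(-⅕)*(4 + 15))*(-55/3) = (4 + (⅒)*(-⅕)*19)*(-55/3) = (4 - 19/50)*(-55/3) = (181/50)*(-55/3) = -1991/30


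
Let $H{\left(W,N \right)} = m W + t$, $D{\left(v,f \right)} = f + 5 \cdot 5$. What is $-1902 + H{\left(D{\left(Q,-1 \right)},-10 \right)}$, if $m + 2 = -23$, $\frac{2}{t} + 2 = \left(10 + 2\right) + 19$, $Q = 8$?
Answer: $- \frac{72556}{29} \approx -2501.9$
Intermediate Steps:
$t = \frac{2}{29}$ ($t = \frac{2}{-2 + \left(\left(10 + 2\right) + 19\right)} = \frac{2}{-2 + \left(12 + 19\right)} = \frac{2}{-2 + 31} = \frac{2}{29} \approx 0.068966$)
$m = -25$ ($m = -2 - 23 = -25$)
$D{\left(v,f \right)} = 25 + f$ ($D{\left(v,f \right)} = f + 25 = 25 + f$)
$H{\left(W,N \right)} = \frac{2}{29} - 25 W$ ($H{\left(W,N \right)} = - 25 W + \frac{2}{29} = \frac{2}{29} - 25 W$)
$-1902 + H{\left(D{\left(Q,-1 \right)},-10 \right)} = -1902 + \left(\frac{2}{29} - 25 \left(25 - 1\right)\right) = -1902 + \left(\frac{2}{29} - 600\right) = -1902 - \frac{17398}{29} = - \frac{72556}{29}$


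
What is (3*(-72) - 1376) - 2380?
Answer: -3972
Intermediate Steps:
(3*(-72) - 1376) - 2380 = (-216 - 1376) - 2380 = -1592 - 2380 = -3972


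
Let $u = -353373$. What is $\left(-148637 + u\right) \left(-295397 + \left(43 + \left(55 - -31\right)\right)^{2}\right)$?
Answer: $139938299560$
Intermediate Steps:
$\left(-148637 + u\right) \left(-295397 + \left(43 + \left(55 - -31\right)\right)^{2}\right) = \left(-148637 - 353373\right) \left(-295397 + \left(43 + \left(55 - -31\right)\right)^{2}\right) = - 502010 \left(-295397 + \left(43 + \left(55 + 31\right)\right)^{2}\right) = - 502010 \left(-295397 + \left(43 + 86\right)^{2}\right) = - 502010 \left(-295397 + 129^{2}\right) = - 502010 \left(-295397 + 16641\right) = \left(-502010\right) \left(-278756\right) = 139938299560$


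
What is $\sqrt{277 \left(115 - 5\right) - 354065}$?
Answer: $9 i \sqrt{3995} \approx 568.85 i$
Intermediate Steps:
$\sqrt{277 \left(115 - 5\right) - 354065} = \sqrt{277 \cdot 110 - 354065} = \sqrt{30470 - 354065} = \sqrt{-323595} = 9 i \sqrt{3995}$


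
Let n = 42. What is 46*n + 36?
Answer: 1968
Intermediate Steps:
46*n + 36 = 46*42 + 36 = 1932 + 36 = 1968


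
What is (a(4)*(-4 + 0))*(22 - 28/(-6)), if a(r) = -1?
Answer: 320/3 ≈ 106.67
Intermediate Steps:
(a(4)*(-4 + 0))*(22 - 28/(-6)) = (-(-4 + 0))*(22 - 28/(-6)) = (-1*(-4))*(22 - 28*(-⅙)) = 4*(22 + 14/3) = 4*(80/3) = 320/3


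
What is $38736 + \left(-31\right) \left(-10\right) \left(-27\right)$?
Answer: $30366$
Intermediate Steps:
$38736 + \left(-31\right) \left(-10\right) \left(-27\right) = 38736 + 310 \left(-27\right) = 38736 - 8370 = 30366$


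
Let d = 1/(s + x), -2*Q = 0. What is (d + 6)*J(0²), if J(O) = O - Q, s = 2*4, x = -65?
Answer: 0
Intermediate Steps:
Q = 0 (Q = -½*0 = 0)
s = 8
d = -1/57 (d = 1/(8 - 65) = 1/(-57) = -1/57 ≈ -0.017544)
J(O) = O (J(O) = O - 1*0 = O + 0 = O)
(d + 6)*J(0²) = (-1/57 + 6)*0² = (341/57)*0 = 0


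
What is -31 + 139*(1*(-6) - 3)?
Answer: -1282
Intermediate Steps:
-31 + 139*(1*(-6) - 3) = -31 + 139*(-6 - 3) = -31 + 139*(-9) = -31 - 1251 = -1282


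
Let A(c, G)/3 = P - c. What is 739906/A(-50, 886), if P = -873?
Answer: -739906/2469 ≈ -299.68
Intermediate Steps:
A(c, G) = -2619 - 3*c (A(c, G) = 3*(-873 - c) = -2619 - 3*c)
739906/A(-50, 886) = 739906/(-2619 - 3*(-50)) = 739906/(-2619 + 150) = 739906/(-2469) = 739906*(-1/2469) = -739906/2469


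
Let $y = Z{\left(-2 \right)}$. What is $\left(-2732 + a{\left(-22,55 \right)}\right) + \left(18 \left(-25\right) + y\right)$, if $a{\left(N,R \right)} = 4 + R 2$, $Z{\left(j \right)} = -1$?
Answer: $-3069$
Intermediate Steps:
$y = -1$
$a{\left(N,R \right)} = 4 + 2 R$
$\left(-2732 + a{\left(-22,55 \right)}\right) + \left(18 \left(-25\right) + y\right) = \left(-2732 + \left(4 + 2 \cdot 55\right)\right) + \left(18 \left(-25\right) - 1\right) = \left(-2732 + \left(4 + 110\right)\right) - 451 = \left(-2732 + 114\right) - 451 = -2618 - 451 = -3069$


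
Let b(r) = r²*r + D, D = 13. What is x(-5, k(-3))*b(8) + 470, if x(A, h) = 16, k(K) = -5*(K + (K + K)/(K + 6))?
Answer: 8870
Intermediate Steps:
k(K) = -5*K - 10*K/(6 + K) (k(K) = -5*(K + (2*K)/(6 + K)) = -5*(K + 2*K/(6 + K)) = -5*K - 10*K/(6 + K))
b(r) = 13 + r³ (b(r) = r²*r + 13 = r³ + 13 = 13 + r³)
x(-5, k(-3))*b(8) + 470 = 16*(13 + 8³) + 470 = 16*(13 + 512) + 470 = 16*525 + 470 = 8400 + 470 = 8870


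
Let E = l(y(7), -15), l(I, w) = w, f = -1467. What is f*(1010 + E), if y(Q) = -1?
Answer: -1459665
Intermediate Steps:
E = -15
f*(1010 + E) = -1467*(1010 - 15) = -1467*995 = -1459665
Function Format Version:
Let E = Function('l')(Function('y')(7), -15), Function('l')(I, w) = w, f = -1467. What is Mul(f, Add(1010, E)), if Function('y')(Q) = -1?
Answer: -1459665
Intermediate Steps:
E = -15
Mul(f, Add(1010, E)) = Mul(-1467, Add(1010, -15)) = Mul(-1467, 995) = -1459665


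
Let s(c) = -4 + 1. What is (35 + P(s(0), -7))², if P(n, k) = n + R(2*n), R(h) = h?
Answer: 676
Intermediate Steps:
s(c) = -3
P(n, k) = 3*n (P(n, k) = n + 2*n = 3*n)
(35 + P(s(0), -7))² = (35 + 3*(-3))² = (35 - 9)² = 26² = 676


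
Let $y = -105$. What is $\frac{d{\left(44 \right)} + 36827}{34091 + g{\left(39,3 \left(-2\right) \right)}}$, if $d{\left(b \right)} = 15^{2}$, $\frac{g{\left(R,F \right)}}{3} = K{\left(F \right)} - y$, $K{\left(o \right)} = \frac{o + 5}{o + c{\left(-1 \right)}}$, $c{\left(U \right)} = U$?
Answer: $\frac{259364}{240845} \approx 1.0769$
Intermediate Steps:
$K{\left(o \right)} = \frac{5 + o}{-1 + o}$ ($K{\left(o \right)} = \frac{o + 5}{o - 1} = \frac{5 + o}{-1 + o}$)
$g{\left(R,F \right)} = 315 + \frac{3 \left(5 + F\right)}{-1 + F}$ ($g{\left(R,F \right)} = 3 \left(\frac{5 + F}{-1 + F} - -105\right) = 3 \left(\frac{5 + F}{-1 + F} + 105\right) = 3 \left(105 + \frac{5 + F}{-1 + F}\right) = 315 + \frac{3 \left(5 + F\right)}{-1 + F}$)
$d{\left(b \right)} = 225$
$\frac{d{\left(44 \right)} + 36827}{34091 + g{\left(39,3 \left(-2\right) \right)}} = \frac{225 + 36827}{34091 + \frac{6 \left(-50 + 53 \cdot 3 \left(-2\right)\right)}{-1 + 3 \left(-2\right)}} = \frac{37052}{34091 + \frac{6 \left(-50 + 53 \left(-6\right)\right)}{-1 - 6}} = \frac{37052}{34091 + \frac{6 \left(-50 - 318\right)}{-7}} = \frac{37052}{34091 + 6 \left(- \frac{1}{7}\right) \left(-368\right)} = \frac{37052}{34091 + \frac{2208}{7}} = \frac{37052}{\frac{240845}{7}} = 37052 \cdot \frac{7}{240845} = \frac{259364}{240845}$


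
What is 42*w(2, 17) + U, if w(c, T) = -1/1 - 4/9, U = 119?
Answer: 175/3 ≈ 58.333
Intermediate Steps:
w(c, T) = -13/9 (w(c, T) = -1*1 - 4*⅑ = -1 - 4/9 = -13/9)
42*w(2, 17) + U = 42*(-13/9) + 119 = -182/3 + 119 = 175/3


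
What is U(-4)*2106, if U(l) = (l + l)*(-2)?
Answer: 33696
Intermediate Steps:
U(l) = -4*l (U(l) = (2*l)*(-2) = -4*l)
U(-4)*2106 = -4*(-4)*2106 = 16*2106 = 33696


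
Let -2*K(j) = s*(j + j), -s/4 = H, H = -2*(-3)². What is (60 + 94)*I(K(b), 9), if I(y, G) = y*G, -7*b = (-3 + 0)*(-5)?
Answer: 213840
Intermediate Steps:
H = -18 (H = -2*9 = -18)
s = 72 (s = -4*(-18) = 72)
b = -15/7 (b = -(-3 + 0)*(-5)/7 = -(-3)*(-5)/7 = -⅐*15 = -15/7 ≈ -2.1429)
K(j) = -72*j (K(j) = -36*(j + j) = -36*2*j = -72*j)
I(y, G) = G*y
(60 + 94)*I(K(b), 9) = (60 + 94)*(9*(-72*(-15/7))) = 154*(9*(1080/7)) = 154*(9720/7) = 213840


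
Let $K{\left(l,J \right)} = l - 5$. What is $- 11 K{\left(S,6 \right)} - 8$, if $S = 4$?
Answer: $3$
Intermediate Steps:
$K{\left(l,J \right)} = -5 + l$
$- 11 K{\left(S,6 \right)} - 8 = - 11 \left(-5 + 4\right) - 8 = \left(-11\right) \left(-1\right) - 8 = 11 - 8 = 3$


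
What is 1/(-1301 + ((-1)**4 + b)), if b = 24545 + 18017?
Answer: 1/41262 ≈ 2.4235e-5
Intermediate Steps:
b = 42562
1/(-1301 + ((-1)**4 + b)) = 1/(-1301 + ((-1)**4 + 42562)) = 1/(-1301 + (1 + 42562)) = 1/(-1301 + 42563) = 1/41262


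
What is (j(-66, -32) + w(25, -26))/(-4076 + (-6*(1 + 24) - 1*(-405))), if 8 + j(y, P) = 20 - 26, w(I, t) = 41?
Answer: -27/3821 ≈ -0.0070662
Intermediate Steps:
j(y, P) = -14 (j(y, P) = -8 + (20 - 26) = -8 - 6 = -14)
(j(-66, -32) + w(25, -26))/(-4076 + (-6*(1 + 24) - 1*(-405))) = (-14 + 41)/(-4076 + (-6*(1 + 24) - 1*(-405))) = 27/(-4076 + (-6*25 + 405)) = 27/(-4076 + (-150 + 405)) = 27/(-4076 + 255) = 27/(-3821) = 27*(-1/3821) = -27/3821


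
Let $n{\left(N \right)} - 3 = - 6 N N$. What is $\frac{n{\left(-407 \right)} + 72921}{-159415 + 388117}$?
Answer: $- \frac{153495}{38117} \approx -4.0269$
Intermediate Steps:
$n{\left(N \right)} = 3 - 6 N^{2}$ ($n{\left(N \right)} = 3 + - 6 N N = 3 - 6 N^{2}$)
$\frac{n{\left(-407 \right)} + 72921}{-159415 + 388117} = \frac{\left(3 - 6 \left(-407\right)^{2}\right) + 72921}{-159415 + 388117} = \frac{\left(3 - 993894\right) + 72921}{228702} = \left(\left(3 - 993894\right) + 72921\right) \frac{1}{228702} = \left(-993891 + 72921\right) \frac{1}{228702} = \left(-920970\right) \frac{1}{228702} = - \frac{153495}{38117}$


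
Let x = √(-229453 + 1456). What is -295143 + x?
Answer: -295143 + 21*I*√517 ≈ -2.9514e+5 + 477.49*I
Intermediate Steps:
x = 21*I*√517 (x = √(-227997) = 21*I*√517 ≈ 477.49*I)
-295143 + x = -295143 + 21*I*√517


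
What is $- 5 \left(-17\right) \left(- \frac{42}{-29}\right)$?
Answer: $\frac{3570}{29} \approx 123.1$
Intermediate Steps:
$- 5 \left(-17\right) \left(- \frac{42}{-29}\right) = \left(-1\right) \left(-85\right) \left(\left(-42\right) \left(- \frac{1}{29}\right)\right) = 85 \cdot \frac{42}{29} = \frac{3570}{29}$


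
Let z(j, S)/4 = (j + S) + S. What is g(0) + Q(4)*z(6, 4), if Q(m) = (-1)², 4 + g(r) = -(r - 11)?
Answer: 63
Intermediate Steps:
z(j, S) = 4*j + 8*S (z(j, S) = 4*((j + S) + S) = 4*((S + j) + S) = 4*(j + 2*S) = 4*j + 8*S)
g(r) = 7 - r (g(r) = -4 - (r - 11) = -4 - (-11 + r) = -4 + (11 - r) = 7 - r)
Q(m) = 1
g(0) + Q(4)*z(6, 4) = (7 - 1*0) + 1*(4*6 + 8*4) = (7 + 0) + 1*(24 + 32) = 7 + 1*56 = 7 + 56 = 63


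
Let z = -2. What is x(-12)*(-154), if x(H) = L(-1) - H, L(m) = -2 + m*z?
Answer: -1848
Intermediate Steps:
L(m) = -2 - 2*m (L(m) = -2 + m*(-2) = -2 - 2*m)
x(H) = -H (x(H) = (-2 - 2*(-1)) - H = (-2 + 2) - H = 0 - H = -H)
x(-12)*(-154) = -1*(-12)*(-154) = 12*(-154) = -1848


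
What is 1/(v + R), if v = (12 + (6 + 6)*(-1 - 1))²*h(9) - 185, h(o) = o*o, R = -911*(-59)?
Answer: 1/65228 ≈ 1.5331e-5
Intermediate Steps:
R = 53749
h(o) = o²
v = 11479 (v = (12 + (6 + 6)*(-1 - 1))²*9² - 185 = (12 + 12*(-2))²*81 - 185 = (12 - 24)²*81 - 185 = (-12)²*81 - 185 = 144*81 - 185 = 11664 - 185 = 11479)
1/(v + R) = 1/(11479 + 53749) = 1/65228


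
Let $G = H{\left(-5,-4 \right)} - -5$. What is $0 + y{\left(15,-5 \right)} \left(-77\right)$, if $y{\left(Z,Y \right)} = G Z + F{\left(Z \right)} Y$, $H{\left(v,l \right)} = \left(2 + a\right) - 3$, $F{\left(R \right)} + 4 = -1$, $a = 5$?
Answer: $-12320$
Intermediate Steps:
$F{\left(R \right)} = -5$ ($F{\left(R \right)} = -4 - 1 = -5$)
$H{\left(v,l \right)} = 4$ ($H{\left(v,l \right)} = \left(2 + 5\right) - 3 = 7 - 3 = 4$)
$G = 9$ ($G = 4 - -5 = 4 + 5 = 9$)
$y{\left(Z,Y \right)} = - 5 Y + 9 Z$ ($y{\left(Z,Y \right)} = 9 Z - 5 Y = - 5 Y + 9 Z$)
$0 + y{\left(15,-5 \right)} \left(-77\right) = 0 + \left(\left(-5\right) \left(-5\right) + 9 \cdot 15\right) \left(-77\right) = 0 + \left(25 + 135\right) \left(-77\right) = 0 + 160 \left(-77\right) = 0 - 12320 = -12320$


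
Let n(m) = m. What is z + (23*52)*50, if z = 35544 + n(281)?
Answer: 95625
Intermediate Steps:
z = 35825 (z = 35544 + 281 = 35825)
z + (23*52)*50 = 35825 + (23*52)*50 = 35825 + 1196*50 = 35825 + 59800 = 95625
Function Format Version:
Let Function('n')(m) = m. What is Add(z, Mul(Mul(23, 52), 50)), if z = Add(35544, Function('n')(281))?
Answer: 95625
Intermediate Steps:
z = 35825 (z = Add(35544, 281) = 35825)
Add(z, Mul(Mul(23, 52), 50)) = Add(35825, Mul(Mul(23, 52), 50)) = Add(35825, Mul(1196, 50)) = Add(35825, 59800) = 95625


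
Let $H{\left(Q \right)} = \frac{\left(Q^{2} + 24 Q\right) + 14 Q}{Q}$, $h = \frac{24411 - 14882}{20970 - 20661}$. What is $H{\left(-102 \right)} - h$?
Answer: $- \frac{29305}{309} \approx -94.838$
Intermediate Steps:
$h = \frac{9529}{309} \approx 30.838$
$H{\left(Q \right)} = \frac{Q^{2} + 38 Q}{Q}$
$H{\left(-102 \right)} - h = \left(38 - 102\right) - \frac{9529}{309} = -64 - \frac{9529}{309} = - \frac{29305}{309}$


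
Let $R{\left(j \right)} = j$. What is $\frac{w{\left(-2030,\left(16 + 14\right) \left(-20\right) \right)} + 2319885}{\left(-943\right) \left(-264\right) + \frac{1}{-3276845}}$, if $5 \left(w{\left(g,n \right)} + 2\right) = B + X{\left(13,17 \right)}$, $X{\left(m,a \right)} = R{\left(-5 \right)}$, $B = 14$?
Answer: $\frac{7601902907456}{815777116439} \approx 9.3186$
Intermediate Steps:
$X{\left(m,a \right)} = -5$
$w{\left(g,n \right)} = - \frac{1}{5}$ ($w{\left(g,n \right)} = -2 + \frac{14 - 5}{5} = -2 + \frac{1}{5} \cdot 9 = -2 + \frac{9}{5} = - \frac{1}{5}$)
$\frac{w{\left(-2030,\left(16 + 14\right) \left(-20\right) \right)} + 2319885}{\left(-943\right) \left(-264\right) + \frac{1}{-3276845}} = \frac{- \frac{1}{5} + 2319885}{\left(-943\right) \left(-264\right) + \frac{1}{-3276845}} = \frac{11599424}{5 \left(248952 - \frac{1}{3276845}\right)} = \frac{11599424}{5 \cdot \frac{815777116439}{3276845}} = \frac{11599424}{5} \cdot \frac{3276845}{815777116439} = \frac{7601902907456}{815777116439}$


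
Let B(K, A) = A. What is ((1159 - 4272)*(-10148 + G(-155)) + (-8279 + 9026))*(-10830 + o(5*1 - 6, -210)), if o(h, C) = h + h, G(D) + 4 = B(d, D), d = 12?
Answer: -347560296416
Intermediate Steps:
G(D) = -4 + D
o(h, C) = 2*h
((1159 - 4272)*(-10148 + G(-155)) + (-8279 + 9026))*(-10830 + o(5*1 - 6, -210)) = ((1159 - 4272)*(-10148 + (-4 - 155)) + (-8279 + 9026))*(-10830 + 2*(5*1 - 6)) = (-3113*(-10148 - 159) + 747)*(-10830 + 2*(5 - 6)) = (-3113*(-10307) + 747)*(-10830 + 2*(-1)) = (32085691 + 747)*(-10830 - 2) = 32086438*(-10832) = -347560296416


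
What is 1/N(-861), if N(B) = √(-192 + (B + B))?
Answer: -I*√1914/1914 ≈ -0.022858*I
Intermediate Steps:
N(B) = √(-192 + 2*B)
1/N(-861) = 1/(√(-192 + 2*(-861))) = 1/(√(-192 - 1722)) = 1/(√(-1914)) = 1/(I*√1914) = -I*√1914/1914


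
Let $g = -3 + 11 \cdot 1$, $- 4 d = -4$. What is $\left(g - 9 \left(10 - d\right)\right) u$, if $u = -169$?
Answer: $12337$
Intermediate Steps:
$d = 1$ ($d = \left(- \frac{1}{4}\right) \left(-4\right) = 1$)
$g = 8$ ($g = -3 + 11 = 8$)
$\left(g - 9 \left(10 - d\right)\right) u = \left(8 - 9 \left(10 - 1\right)\right) \left(-169\right) = \left(8 - 81\right) \left(-169\right) = \left(-73\right) \left(-169\right) = 12337$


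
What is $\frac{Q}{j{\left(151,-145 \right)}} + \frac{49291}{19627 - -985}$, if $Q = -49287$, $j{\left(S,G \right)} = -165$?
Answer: $\frac{341345553}{1133660} \approx 301.1$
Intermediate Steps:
$\frac{Q}{j{\left(151,-145 \right)}} + \frac{49291}{19627 - -985} = - \frac{49287}{-165} + \frac{49291}{19627 - -985} = \left(-49287\right) \left(- \frac{1}{165}\right) + \frac{49291}{19627 + 985} = \frac{16429}{55} + \frac{49291}{20612} = \frac{341345553}{1133660}$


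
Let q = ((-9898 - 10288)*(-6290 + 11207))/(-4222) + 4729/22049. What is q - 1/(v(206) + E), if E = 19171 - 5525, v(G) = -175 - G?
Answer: 14515118779345881/617425248335 ≈ 23509.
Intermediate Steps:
E = 13646
q = 1094241901688/46545439 (q = -20186*4917*(-1/4222) + 4729*(1/22049) = -99254562*(-1/4222) + 4729/22049 = 49627281/2111 + 4729/22049 = 1094241901688/46545439 ≈ 23509.)
q - 1/(v(206) + E) = 1094241901688/46545439 - 1/((-175 - 1*206) + 13646) = 1094241901688/46545439 - 1/((-175 - 206) + 13646) = 1094241901688/46545439 - 1/(-381 + 13646) = 1094241901688/46545439 - 1/13265 = 14515118779345881/617425248335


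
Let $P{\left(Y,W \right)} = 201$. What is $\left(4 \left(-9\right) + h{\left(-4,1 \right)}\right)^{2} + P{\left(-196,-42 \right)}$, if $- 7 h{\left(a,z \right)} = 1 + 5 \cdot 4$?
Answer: $1722$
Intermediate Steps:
$h{\left(a,z \right)} = -3$ ($h{\left(a,z \right)} = - \frac{1 + 5 \cdot 4}{7} = - \frac{1 + 20}{7} = \left(- \frac{1}{7}\right) 21 = -3$)
$\left(4 \left(-9\right) + h{\left(-4,1 \right)}\right)^{2} + P{\left(-196,-42 \right)} = \left(4 \left(-9\right) - 3\right)^{2} + 201 = \left(-36 - 3\right)^{2} + 201 = \left(-39\right)^{2} + 201 = 1521 + 201 = 1722$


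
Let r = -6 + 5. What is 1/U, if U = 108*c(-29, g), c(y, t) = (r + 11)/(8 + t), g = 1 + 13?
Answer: 11/540 ≈ 0.020370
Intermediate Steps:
r = -1
g = 14
c(y, t) = 10/(8 + t) (c(y, t) = (-1 + 11)/(8 + t) = 10/(8 + t))
U = 540/11 (U = 108*(10/(8 + 14)) = 108*(10/22) = 108*(10*(1/22)) = 108*(5/11) = 540/11 ≈ 49.091)
1/U = 1/(540/11) = 11/540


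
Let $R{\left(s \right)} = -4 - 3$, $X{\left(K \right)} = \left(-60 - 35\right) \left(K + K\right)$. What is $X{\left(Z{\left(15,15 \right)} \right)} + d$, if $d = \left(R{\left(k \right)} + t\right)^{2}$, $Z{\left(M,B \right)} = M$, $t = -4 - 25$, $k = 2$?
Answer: $-1554$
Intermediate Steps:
$t = -29$
$X{\left(K \right)} = - 190 K$ ($X{\left(K \right)} = - 95 \cdot 2 K = - 190 K$)
$R{\left(s \right)} = -7$ ($R{\left(s \right)} = -4 - 3 = -7$)
$d = 1296$ ($d = \left(-7 - 29\right)^{2} = \left(-36\right)^{2} = 1296$)
$X{\left(Z{\left(15,15 \right)} \right)} + d = \left(-190\right) 15 + 1296 = -2850 + 1296 = -1554$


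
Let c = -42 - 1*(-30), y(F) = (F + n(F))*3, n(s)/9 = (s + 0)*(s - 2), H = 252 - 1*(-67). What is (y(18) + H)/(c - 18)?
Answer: -8149/30 ≈ -271.63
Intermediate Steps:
H = 319 (H = 252 + 67 = 319)
n(s) = 9*s*(-2 + s) (n(s) = 9*((s + 0)*(s - 2)) = 9*(s*(-2 + s)) = 9*s*(-2 + s))
y(F) = 3*F + 27*F*(-2 + F) (y(F) = (F + 9*F*(-2 + F))*3 = 3*F + 27*F*(-2 + F))
c = -12 (c = -42 + 30 = -12)
(y(18) + H)/(c - 18) = (3*18*(-17 + 9*18) + 319)/(-12 - 18) = (3*18*(-17 + 162) + 319)/(-30) = (3*18*145 + 319)*(-1/30) = (7830 + 319)*(-1/30) = 8149*(-1/30) = -8149/30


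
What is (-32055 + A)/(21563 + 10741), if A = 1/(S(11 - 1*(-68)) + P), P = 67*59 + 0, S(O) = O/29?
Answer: -3677221351/3705785664 ≈ -0.99229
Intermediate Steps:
S(O) = O/29 (S(O) = O*(1/29) = O/29)
P = 3953 (P = 3953 + 0 = 3953)
A = 29/114716 (A = 1/((11 - 1*(-68))/29 + 3953) = 1/((11 + 68)/29 + 3953) = 1/((1/29)*79 + 3953) = 1/(79/29 + 3953) = 1/(114716/29) = 29/114716 ≈ 0.00025280)
(-32055 + A)/(21563 + 10741) = (-32055 + 29/114716)/(21563 + 10741) = -3677221351/114716/32304 = -3677221351/114716*1/32304 = -3677221351/3705785664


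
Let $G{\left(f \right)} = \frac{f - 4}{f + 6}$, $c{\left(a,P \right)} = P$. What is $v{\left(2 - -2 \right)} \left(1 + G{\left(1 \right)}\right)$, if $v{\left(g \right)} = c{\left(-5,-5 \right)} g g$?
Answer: $- \frac{320}{7} \approx -45.714$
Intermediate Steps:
$G{\left(f \right)} = \frac{-4 + f}{6 + f}$
$v{\left(g \right)} = - 5 g^{2}$ ($v{\left(g \right)} = - 5 g g = - 5 g^{2}$)
$v{\left(2 - -2 \right)} \left(1 + G{\left(1 \right)}\right) = - 5 \left(2 - -2\right)^{2} \left(1 + \frac{-4 + 1}{6 + 1}\right) = - 5 \left(2 + 2\right)^{2} \left(1 + \frac{1}{7} \left(-3\right)\right) = - 5 \cdot 4^{2} \left(1 + \frac{1}{7} \left(-3\right)\right) = \left(-5\right) 16 \left(1 - \frac{3}{7}\right) = \left(-80\right) \frac{4}{7} = - \frac{320}{7}$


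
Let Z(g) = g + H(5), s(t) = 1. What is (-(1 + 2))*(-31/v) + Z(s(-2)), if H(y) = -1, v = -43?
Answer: -93/43 ≈ -2.1628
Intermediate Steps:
Z(g) = -1 + g (Z(g) = g - 1 = -1 + g)
(-(1 + 2))*(-31/v) + Z(s(-2)) = (-(1 + 2))*(-31/(-43)) + (-1 + 1) = (-1*3)*(-31*(-1/43)) + 0 = -3*31/43 + 0 = -93/43 + 0 = -93/43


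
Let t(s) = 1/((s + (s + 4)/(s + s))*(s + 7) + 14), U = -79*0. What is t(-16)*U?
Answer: 0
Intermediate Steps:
U = 0
t(s) = 1/(14 + (7 + s)*(s + (4 + s)/(2*s))) (t(s) = 1/((s + (4 + s)/((2*s)))*(7 + s) + 14) = 1/((s + (4 + s)*(1/(2*s)))*(7 + s) + 14) = 1/((s + (4 + s)/(2*s))*(7 + s) + 14) = 1/((7 + s)*(s + (4 + s)/(2*s)) + 14) = 1/(14 + (7 + s)*(s + (4 + s)/(2*s))))
t(-16)*U = (2*(-16)/(28 + 2*(-16)³ + 15*(-16)² + 39*(-16)))*0 = (2*(-16)/(28 + 2*(-4096) + 15*256 - 624))*0 = (2*(-16)/(28 - 8192 + 3840 - 624))*0 = (2*(-16)/(-4948))*0 = (2*(-16)*(-1/4948))*0 = (8/1237)*0 = 0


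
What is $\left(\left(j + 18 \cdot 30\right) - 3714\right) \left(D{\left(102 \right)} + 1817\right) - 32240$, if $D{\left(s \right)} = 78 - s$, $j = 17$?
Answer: $-5692741$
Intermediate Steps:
$\left(\left(j + 18 \cdot 30\right) - 3714\right) \left(D{\left(102 \right)} + 1817\right) - 32240 = \left(\left(17 + 18 \cdot 30\right) - 3714\right) \left(\left(78 - 102\right) + 1817\right) - 32240 = \left(\left(17 + 540\right) - 3714\right) \left(\left(78 - 102\right) + 1817\right) - 32240 = \left(557 - 3714\right) \left(-24 + 1817\right) - 32240 = \left(-3157\right) 1793 - 32240 = -5660501 - 32240 = -5692741$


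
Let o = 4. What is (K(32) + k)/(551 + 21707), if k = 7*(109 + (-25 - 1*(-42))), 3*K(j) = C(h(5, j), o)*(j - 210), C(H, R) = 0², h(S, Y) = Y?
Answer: 441/11129 ≈ 0.039626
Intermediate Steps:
C(H, R) = 0
K(j) = 0 (K(j) = (0*(j - 210))/3 = (0*(-210 + j))/3 = (⅓)*0 = 0)
k = 882 (k = 7*(109 + (-25 + 42)) = 7*(109 + 17) = 7*126 = 882)
(K(32) + k)/(551 + 21707) = (0 + 882)/(551 + 21707) = 882/22258 = 882*(1/22258) = 441/11129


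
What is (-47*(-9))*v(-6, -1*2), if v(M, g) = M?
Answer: -2538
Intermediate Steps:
(-47*(-9))*v(-6, -1*2) = -47*(-9)*(-6) = 423*(-6) = -2538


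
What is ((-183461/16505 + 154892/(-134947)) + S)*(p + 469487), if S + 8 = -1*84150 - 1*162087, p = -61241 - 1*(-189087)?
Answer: -327630496432350137466/2227300235 ≈ -1.4710e+11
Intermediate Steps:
p = 127846 (p = -61241 + 189087 = 127846)
S = -246245 (S = -8 + (-1*84150 - 1*162087) = -8 + (-84150 - 162087) = -8 - 246237 = -246245)
((-183461/16505 + 154892/(-134947)) + S)*(p + 469487) = ((-183461/16505 + 154892/(-134947)) - 246245)*(127846 + 469487) = ((-183461*1/16505 + 154892*(-1/134947)) - 246245)*597333 = ((-183461/16505 - 154892/134947) - 246245)*597333 = (-27314004027/2227300235 - 246245)*597333 = -548488860371602/2227300235*597333 = -327630496432350137466/2227300235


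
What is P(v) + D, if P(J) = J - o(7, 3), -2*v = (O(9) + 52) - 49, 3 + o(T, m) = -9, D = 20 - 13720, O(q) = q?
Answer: -13694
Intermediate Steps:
D = -13700
o(T, m) = -12 (o(T, m) = -3 - 9 = -12)
v = -6 (v = -((9 + 52) - 49)/2 = -(61 - 49)/2 = -1/2*12 = -6)
P(J) = 12 + J (P(J) = J - 1*(-12) = J + 12 = 12 + J)
P(v) + D = (12 - 6) - 13700 = 6 - 13700 = -13694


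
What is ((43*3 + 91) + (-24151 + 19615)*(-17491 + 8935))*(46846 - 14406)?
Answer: 1259004055840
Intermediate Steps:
((43*3 + 91) + (-24151 + 19615)*(-17491 + 8935))*(46846 - 14406) = ((129 + 91) - 4536*(-8556))*32440 = (220 + 38810016)*32440 = 38810236*32440 = 1259004055840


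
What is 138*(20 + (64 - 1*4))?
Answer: 11040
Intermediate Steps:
138*(20 + (64 - 1*4)) = 138*(20 + (64 - 4)) = 138*(20 + 60) = 138*80 = 11040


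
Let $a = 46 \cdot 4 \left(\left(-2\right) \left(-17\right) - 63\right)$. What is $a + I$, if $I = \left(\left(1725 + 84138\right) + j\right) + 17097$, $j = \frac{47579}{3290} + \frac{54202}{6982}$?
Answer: $\frac{160214996277}{1640770} \approx 97646.0$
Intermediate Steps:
$j = \frac{36465797}{1640770}$ ($j = 47579 \cdot \frac{1}{3290} + 54202 \cdot \frac{1}{6982} = \frac{6797}{470} + \frac{27101}{3491} = \frac{36465797}{1640770} \approx 22.225$)
$I = \frac{168970144997}{1640770}$ ($I = \left(\left(1725 + 84138\right) + \frac{36465797}{1640770}\right) + 17097 = \left(85863 + \frac{36465797}{1640770}\right) + 17097 = \frac{140917900307}{1640770} + 17097 = \frac{168970144997}{1640770} \approx 1.0298 \cdot 10^{5}$)
$a = -5336$ ($a = 184 \left(34 - 63\right) = 184 \left(-29\right) = -5336$)
$a + I = -5336 + \frac{168970144997}{1640770} = \frac{160214996277}{1640770}$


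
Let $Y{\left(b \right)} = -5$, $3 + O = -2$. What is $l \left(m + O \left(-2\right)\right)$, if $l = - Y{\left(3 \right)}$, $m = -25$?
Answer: $-75$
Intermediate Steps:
$O = -5$ ($O = -3 - 2 = -5$)
$l = 5$ ($l = \left(-1\right) \left(-5\right) = 5$)
$l \left(m + O \left(-2\right)\right) = 5 \left(-25 - -10\right) = 5 \left(-25 + 10\right) = 5 \left(-15\right) = -75$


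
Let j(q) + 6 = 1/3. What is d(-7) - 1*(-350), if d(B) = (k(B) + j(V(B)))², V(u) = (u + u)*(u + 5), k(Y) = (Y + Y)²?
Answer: 329191/9 ≈ 36577.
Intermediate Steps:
k(Y) = 4*Y² (k(Y) = (2*Y)² = 4*Y²)
V(u) = 2*u*(5 + u) (V(u) = (2*u)*(5 + u) = 2*u*(5 + u))
j(q) = -17/3 (j(q) = -6 + 1/3 = -6 + ⅓ = -17/3)
d(B) = (-17/3 + 4*B²)² (d(B) = (4*B² - 17/3)² = (-17/3 + 4*B²)²)
d(-7) - 1*(-350) = (-17 + 12*(-7)²)²/9 - 1*(-350) = (-17 + 12*49)²/9 + 350 = (-17 + 588)²/9 + 350 = (⅑)*571² + 350 = (⅑)*326041 + 350 = 326041/9 + 350 = 329191/9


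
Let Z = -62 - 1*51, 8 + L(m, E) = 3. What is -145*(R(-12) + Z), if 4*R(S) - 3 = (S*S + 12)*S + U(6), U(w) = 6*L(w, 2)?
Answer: 340895/4 ≈ 85224.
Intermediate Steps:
L(m, E) = -5 (L(m, E) = -8 + 3 = -5)
U(w) = -30 (U(w) = 6*(-5) = -30)
R(S) = -27/4 + S*(12 + S²)/4 (R(S) = ¾ + ((S*S + 12)*S - 30)/4 = ¾ + ((S² + 12)*S - 30)/4 = ¾ + ((12 + S²)*S - 30)/4 = ¾ + (S*(12 + S²) - 30)/4 = ¾ + (-30 + S*(12 + S²))/4 = ¾ + (-15/2 + S*(12 + S²)/4) = -27/4 + S*(12 + S²)/4)
Z = -113 (Z = -62 - 51 = -113)
-145*(R(-12) + Z) = -145*((-27/4 + 3*(-12) + (¼)*(-12)³) - 113) = -145*((-27/4 - 36 + (¼)*(-1728)) - 113) = -145*((-27/4 - 36 - 432) - 113) = -145*(-1899/4 - 113) = -145*(-2351/4) = 340895/4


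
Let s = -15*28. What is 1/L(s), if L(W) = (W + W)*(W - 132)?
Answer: 1/463680 ≈ 2.1567e-6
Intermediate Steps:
s = -420
L(W) = 2*W*(-132 + W) (L(W) = (2*W)*(-132 + W) = 2*W*(-132 + W))
1/L(s) = 1/(2*(-420)*(-132 - 420)) = 1/(2*(-420)*(-552)) = 1/463680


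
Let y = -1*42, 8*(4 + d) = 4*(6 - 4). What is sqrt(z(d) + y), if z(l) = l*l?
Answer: I*sqrt(33) ≈ 5.7446*I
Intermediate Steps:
d = -3 (d = -4 + (4*(6 - 4))/8 = -4 + (4*2)/8 = -4 + (1/8)*8 = -4 + 1 = -3)
z(l) = l**2
y = -42
sqrt(z(d) + y) = sqrt((-3)**2 - 42) = sqrt(9 - 42) = sqrt(-33) = I*sqrt(33)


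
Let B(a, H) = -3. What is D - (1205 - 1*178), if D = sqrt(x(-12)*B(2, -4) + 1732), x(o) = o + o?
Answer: -1027 + 2*sqrt(451) ≈ -984.53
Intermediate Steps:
x(o) = 2*o
D = 2*sqrt(451) (D = sqrt((2*(-12))*(-3) + 1732) = sqrt(-24*(-3) + 1732) = sqrt(72 + 1732) = sqrt(1804) = 2*sqrt(451) ≈ 42.474)
D - (1205 - 1*178) = 2*sqrt(451) - (1205 - 1*178) = 2*sqrt(451) - (1205 - 178) = 2*sqrt(451) - 1*1027 = 2*sqrt(451) - 1027 = -1027 + 2*sqrt(451)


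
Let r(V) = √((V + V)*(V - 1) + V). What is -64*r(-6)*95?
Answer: -6080*√78 ≈ -53697.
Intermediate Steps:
r(V) = √(V + 2*V*(-1 + V)) (r(V) = √((2*V)*(-1 + V) + V) = √(2*V*(-1 + V) + V) = √(V + 2*V*(-1 + V)))
-64*r(-6)*95 = -64*√78*95 = -6080*√78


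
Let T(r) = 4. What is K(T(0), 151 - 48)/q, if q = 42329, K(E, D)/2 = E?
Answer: 8/42329 ≈ 0.00018900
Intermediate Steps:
K(E, D) = 2*E
K(T(0), 151 - 48)/q = (2*4)/42329 = 8*(1/42329) = 8/42329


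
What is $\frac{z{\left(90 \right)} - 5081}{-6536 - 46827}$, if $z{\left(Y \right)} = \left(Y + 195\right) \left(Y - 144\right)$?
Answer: $\frac{20471}{53363} \approx 0.38362$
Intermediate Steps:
$z{\left(Y \right)} = \left(-144 + Y\right) \left(195 + Y\right)$ ($z{\left(Y \right)} = \left(195 + Y\right) \left(-144 + Y\right) = \left(-144 + Y\right) \left(195 + Y\right)$)
$\frac{z{\left(90 \right)} - 5081}{-6536 - 46827} = \frac{\left(-28080 + 90^{2} + 51 \cdot 90\right) - 5081}{-6536 - 46827} = \frac{\left(-28080 + 8100 + 4590\right) - 5081}{-53363} = \left(-15390 - 5081\right) \left(- \frac{1}{53363}\right) = \left(-20471\right) \left(- \frac{1}{53363}\right) = \frac{20471}{53363}$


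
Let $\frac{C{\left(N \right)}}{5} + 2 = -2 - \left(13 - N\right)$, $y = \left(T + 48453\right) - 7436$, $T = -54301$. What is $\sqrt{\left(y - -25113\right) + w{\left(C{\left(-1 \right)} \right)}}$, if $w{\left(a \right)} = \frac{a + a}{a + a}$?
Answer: $13 \sqrt{70} \approx 108.77$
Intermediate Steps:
$y = -13284$ ($y = \left(-54301 + 48453\right) - 7436 = -5848 - 7436 = -13284$)
$C{\left(N \right)} = -85 + 5 N$ ($C{\left(N \right)} = -10 + 5 \left(-2 - \left(13 - N\right)\right) = -10 + 5 \left(-2 + \left(-13 + N\right)\right) = -10 + 5 \left(-15 + N\right) = -10 + \left(-75 + 5 N\right) = -85 + 5 N$)
$w{\left(a \right)} = 1$ ($w{\left(a \right)} = \frac{2 a}{2 a} = 2 a \frac{1}{2 a} = 1$)
$\sqrt{\left(y - -25113\right) + w{\left(C{\left(-1 \right)} \right)}} = \sqrt{\left(-13284 - -25113\right) + 1} = \sqrt{\left(-13284 + 25113\right) + 1} = \sqrt{11829 + 1} = \sqrt{11830} = 13 \sqrt{70}$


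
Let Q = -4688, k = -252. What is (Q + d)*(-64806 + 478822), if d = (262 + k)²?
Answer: -1899505408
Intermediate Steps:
d = 100 (d = (262 - 252)² = 10² = 100)
(Q + d)*(-64806 + 478822) = (-4688 + 100)*(-64806 + 478822) = -4588*414016 = -1899505408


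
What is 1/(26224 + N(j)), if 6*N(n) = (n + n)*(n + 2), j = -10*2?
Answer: 1/26344 ≈ 3.7959e-5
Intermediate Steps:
j = -20
N(n) = n*(2 + n)/3 (N(n) = ((n + n)*(n + 2))/6 = ((2*n)*(2 + n))/6 = (2*n*(2 + n))/6 = n*(2 + n)/3)
1/(26224 + N(j)) = 1/(26224 + (⅓)*(-20)*(2 - 20)) = 1/(26224 + (⅓)*(-20)*(-18)) = 1/(26224 + 120) = 1/26344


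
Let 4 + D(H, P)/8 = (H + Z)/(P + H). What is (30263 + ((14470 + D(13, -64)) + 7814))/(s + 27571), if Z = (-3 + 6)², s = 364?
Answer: 2678089/1424685 ≈ 1.8798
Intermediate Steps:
Z = 9 (Z = 3² = 9)
D(H, P) = -32 + 8*(9 + H)/(H + P) (D(H, P) = -32 + 8*((H + 9)/(P + H)) = -32 + 8*((9 + H)/(H + P)) = -32 + 8*(9 + H)/(H + P))
(30263 + ((14470 + D(13, -64)) + 7814))/(s + 27571) = (30263 + ((14470 + 8*(9 - 4*(-64) - 3*13)/(13 - 64)) + 7814))/(364 + 27571) = (30263 + ((14470 + 8*(9 + 256 - 39)/(-51)) + 7814))/27935 = (30263 + ((14470 + 8*(-1/51)*226) + 7814))*(1/27935) = (30263 + ((14470 - 1808/51) + 7814))*(1/27935) = (30263 + (736162/51 + 7814))*(1/27935) = (30263 + 1134676/51)*(1/27935) = (2678089/51)*(1/27935) = 2678089/1424685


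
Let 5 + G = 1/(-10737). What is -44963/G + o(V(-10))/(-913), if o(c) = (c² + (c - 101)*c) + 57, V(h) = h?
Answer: 440698918241/49015318 ≈ 8991.0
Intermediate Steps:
o(c) = 57 + c² + c*(-101 + c) (o(c) = (c² + (-101 + c)*c) + 57 = (c² + c*(-101 + c)) + 57 = 57 + c² + c*(-101 + c))
G = -53686/10737 (G = -5 + 1/(-10737) = -5 - 1/10737 = -53686/10737 ≈ -5.0001)
-44963/G + o(V(-10))/(-913) = -44963/(-53686/10737) + (57 - 101*(-10) + 2*(-10)²)/(-913) = -44963*(-10737/53686) + (57 + 1010 + 2*100)*(-1/913) = 482767731/53686 + (57 + 1010 + 200)*(-1/913) = 482767731/53686 + 1267*(-1/913) = 482767731/53686 - 1267/913 = 440698918241/49015318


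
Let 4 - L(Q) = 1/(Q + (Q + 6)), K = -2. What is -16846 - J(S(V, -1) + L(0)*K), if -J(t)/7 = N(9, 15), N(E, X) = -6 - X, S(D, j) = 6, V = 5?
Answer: -16993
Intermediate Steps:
L(Q) = 4 - 1/(6 + 2*Q) (L(Q) = 4 - 1/(Q + (Q + 6)) = 4 - 1/(Q + (6 + Q)) = 4 - 1/(6 + 2*Q))
J(t) = 147 (J(t) = -7*(-6 - 1*15) = -7*(-6 - 15) = -7*(-21) = 147)
-16846 - J(S(V, -1) + L(0)*K) = -16846 - 1*147 = -16846 - 147 = -16993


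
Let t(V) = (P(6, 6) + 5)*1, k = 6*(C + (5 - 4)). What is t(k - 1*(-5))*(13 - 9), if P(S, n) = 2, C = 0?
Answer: 28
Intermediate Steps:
k = 6 (k = 6*(0 + (5 - 4)) = 6*(0 + 1) = 6*1 = 6)
t(V) = 7 (t(V) = (2 + 5)*1 = 7*1 = 7)
t(k - 1*(-5))*(13 - 9) = 7*(13 - 9) = 7*4 = 28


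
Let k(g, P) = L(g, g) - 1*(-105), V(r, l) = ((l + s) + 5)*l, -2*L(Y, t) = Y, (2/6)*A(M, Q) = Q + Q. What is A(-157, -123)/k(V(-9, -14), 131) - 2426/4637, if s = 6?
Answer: -604315/64918 ≈ -9.3089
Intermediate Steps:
A(M, Q) = 6*Q (A(M, Q) = 3*(Q + Q) = 3*(2*Q) = 6*Q)
L(Y, t) = -Y/2
V(r, l) = l*(11 + l) (V(r, l) = ((l + 6) + 5)*l = ((6 + l) + 5)*l = (11 + l)*l = l*(11 + l))
k(g, P) = 105 - g/2 (k(g, P) = -g/2 - 1*(-105) = -g/2 + 105 = 105 - g/2)
A(-157, -123)/k(V(-9, -14), 131) - 2426/4637 = (6*(-123))/(105 - (-7)*(11 - 14)) - 2426/4637 = -738/(105 - (-7)*(-3)) - 2426*1/4637 = -738/(105 - ½*42) - 2426/4637 = -738/(105 - 21) - 2426/4637 = -738/84 - 2426/4637 = -738*1/84 - 2426/4637 = -123/14 - 2426/4637 = -604315/64918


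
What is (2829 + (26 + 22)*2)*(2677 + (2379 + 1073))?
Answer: 17927325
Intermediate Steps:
(2829 + (26 + 22)*2)*(2677 + (2379 + 1073)) = (2829 + 48*2)*(2677 + 3452) = (2829 + 96)*6129 = 2925*6129 = 17927325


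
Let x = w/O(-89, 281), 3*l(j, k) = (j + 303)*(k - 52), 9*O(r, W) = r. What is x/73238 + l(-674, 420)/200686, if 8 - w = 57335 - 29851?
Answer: -185258760406/981080904639 ≈ -0.18883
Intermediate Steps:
O(r, W) = r/9
w = -27476 (w = 8 - (57335 - 29851) = 8 - 1*27484 = 8 - 27484 = -27476)
l(j, k) = (-52 + k)*(303 + j)/3 (l(j, k) = ((j + 303)*(k - 52))/3 = ((303 + j)*(-52 + k))/3 = ((-52 + k)*(303 + j))/3 = (-52 + k)*(303 + j)/3)
x = 247284/89 (x = -27476/((1/9)*(-89)) = -27476/(-89/9) = -27476*(-9/89) = 247284/89 ≈ 2778.5)
x/73238 + l(-674, 420)/200686 = (247284/89)/73238 + (-5252 + 101*420 - 52/3*(-674) + (1/3)*(-674)*420)/200686 = (247284/89)*(1/73238) + (-5252 + 42420 + 35048/3 - 94360)*(1/200686) = 123642/3259091 - 136528/3*1/200686 = 123642/3259091 - 68264/301029 = -185258760406/981080904639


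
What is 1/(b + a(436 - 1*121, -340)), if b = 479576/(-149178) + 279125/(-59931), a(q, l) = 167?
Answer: 1490064453/237110633900 ≈ 0.0062843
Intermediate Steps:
b = -11730129751/1490064453 (b = 479576*(-1/149178) + 279125*(-1/59931) = -239788/74589 - 279125/59931 = -11730129751/1490064453 ≈ -7.8722)
1/(b + a(436 - 1*121, -340)) = 1/(-11730129751/1490064453 + 167) = 1/(237110633900/1490064453) = 1490064453/237110633900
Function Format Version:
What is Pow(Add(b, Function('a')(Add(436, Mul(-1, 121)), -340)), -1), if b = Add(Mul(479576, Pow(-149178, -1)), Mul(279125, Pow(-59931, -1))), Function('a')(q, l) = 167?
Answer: Rational(1490064453, 237110633900) ≈ 0.0062843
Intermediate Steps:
b = Rational(-11730129751, 1490064453) (b = Add(Mul(479576, Rational(-1, 149178)), Mul(279125, Rational(-1, 59931))) = Add(Rational(-239788, 74589), Rational(-279125, 59931)) = Rational(-11730129751, 1490064453) ≈ -7.8722)
Pow(Add(b, Function('a')(Add(436, Mul(-1, 121)), -340)), -1) = Pow(Add(Rational(-11730129751, 1490064453), 167), -1) = Pow(Rational(237110633900, 1490064453), -1) = Rational(1490064453, 237110633900)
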